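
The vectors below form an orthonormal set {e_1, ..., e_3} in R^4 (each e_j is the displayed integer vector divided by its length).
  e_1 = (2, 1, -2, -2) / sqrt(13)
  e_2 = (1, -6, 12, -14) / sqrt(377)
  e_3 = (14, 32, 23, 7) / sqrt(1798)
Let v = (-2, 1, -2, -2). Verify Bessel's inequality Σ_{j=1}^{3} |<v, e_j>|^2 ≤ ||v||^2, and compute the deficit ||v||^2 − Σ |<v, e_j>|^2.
Σ |<v, e_j>|^2 = 115/31; ||v||^2 = 13; deficit = 288/31

Write each e_j = u_j / sqrt(<u_j, u_j>) where u_j is the displayed integer vector. Then <v, e_j> = <v, u_j> / sqrt(<u_j, u_j>), so |<v, e_j>|^2 = <v, u_j>^2 / <u_j, u_j>.
Coefficients: <v, e_1> = 5/sqrt(13), <v, e_2> = -4/sqrt(377), <v, e_3> = -56/sqrt(1798).
Square and sum: Σ |<v, e_j>|^2 = 115/31.
Compute ||v||^2 = v·v = 13.
Deficit = 13 − 115/31 = 288/31 ≥ 0, confirming Bessel's inequality. (The deficit equals ||v − Σ <v,e_j> e_j||^2, the squared distance from v to span{e_j}.)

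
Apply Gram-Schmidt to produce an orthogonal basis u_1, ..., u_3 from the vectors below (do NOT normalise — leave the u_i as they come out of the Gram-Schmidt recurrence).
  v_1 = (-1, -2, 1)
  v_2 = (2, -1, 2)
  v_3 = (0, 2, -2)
Orthogonal basis:
  u_1 = (-1, -2, 1)
  u_2 = (7/3, -1/3, 5/3)
  u_3 = (3/25, -4/25, -1/5)

Apply the Gram-Schmidt recurrence
  u_1 = v_1
  u_i = v_i − Σ_{j<i} ((v_i · u_j) / (u_j · u_j)) · u_j.

Step by step this gives:
  u_1 = (-1, -2, 1)
  u_2 = (7/3, -1/3, 5/3)
  u_3 = (3/25, -4/25, -1/5)

Orthogonality check:
  u_2 · u_1 = 0 (should be 0)
  u_3 · u_1 = 0 (should be 0)
  u_3 · u_2 = 0 (should be 0)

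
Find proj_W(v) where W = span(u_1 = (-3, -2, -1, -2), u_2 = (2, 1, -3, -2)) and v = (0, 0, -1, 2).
proj_W(v) = (123/323, 89/323, 118/323, 8/17)

Set up U = [u_1 | ... | u_2] ∈ R^(4×2). The projector onto W = col(U) is P = U (U^T U)^(-1) U^T.
Compute U^T U =
  [18, -1]
  [-1, 18],
and U^T v = (-3, -1).
Solve U^T U · c = U^T v for the coefficients: c = (-55/323, -21/323). The projection is proj_W(v) = U c.
Check: (v - proj_W(v)) · u_1 = 0  (should be 0).
Check: (v - proj_W(v)) · u_2 = 0  (should be 0).
Result: proj_W(v) = (123/323, 89/323, 118/323, 8/17).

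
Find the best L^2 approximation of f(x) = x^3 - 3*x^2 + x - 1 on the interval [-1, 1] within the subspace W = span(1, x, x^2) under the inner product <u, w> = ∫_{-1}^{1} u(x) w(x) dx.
g(x) = -3*x^2 + 8*x/5 - 1

The best approximation g ∈ W is the orthogonal projection of f onto W. Writing g = a_0 + a_1 x + a_2 x^2, the coefficients solve the normal equations G · a = b where
  G_{ij} = <φ_i, φ_j> and b_i = <f, φ_i>, with φ_0 = 1, φ_1 = x, φ_2 = x^2.
G =
  [2, 0, 2/3]
  [0, 2/3, 0]
  [2/3, 0, 2/5],
b = (-4, 16/15, -28/15).
Solving gives a_0 = -1, a_1 = 8/5, a_2 = -3, so
  g(x) = -3*x^2 + 8*x/5 - 1.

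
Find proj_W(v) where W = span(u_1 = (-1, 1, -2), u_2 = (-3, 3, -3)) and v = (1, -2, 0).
proj_W(v) = (3/2, -3/2, 0)

Set up U = [u_1 | ... | u_2] ∈ R^(3×2). The projector onto W = col(U) is P = U (U^T U)^(-1) U^T.
Compute U^T U =
  [6, 12]
  [12, 27],
and U^T v = (-3, -9).
Solve U^T U · c = U^T v for the coefficients: c = (3/2, -1). The projection is proj_W(v) = U c.
Check: (v - proj_W(v)) · u_1 = 0  (should be 0).
Check: (v - proj_W(v)) · u_2 = 0  (should be 0).
Result: proj_W(v) = (3/2, -3/2, 0).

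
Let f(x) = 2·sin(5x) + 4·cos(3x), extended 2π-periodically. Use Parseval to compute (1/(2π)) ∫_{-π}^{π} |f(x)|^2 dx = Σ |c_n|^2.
Σ |c_n|^2 = 10

Expand |f|^2 and use orthogonality of {sin(nx), cos(mx)} on [-π, π]:
  ∫_{-π}^{π} sin(nx)^2 dx = π, ∫ cos(mx)^2 dx = π, and cross terms integrate to 0.
So ∫_{-π}^{π} f(x)^2 dx = 2^2 · π + 4^2 · π = (4 + 16)π.
Divide by 2π: (4 + 16)/2 = 10.
By Parseval, this equals Σ |c_n|^2.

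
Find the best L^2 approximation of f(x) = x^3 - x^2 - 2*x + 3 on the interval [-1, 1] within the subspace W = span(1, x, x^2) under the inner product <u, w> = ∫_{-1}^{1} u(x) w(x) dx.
g(x) = -x^2 - 7*x/5 + 3

The best approximation g ∈ W is the orthogonal projection of f onto W. Writing g = a_0 + a_1 x + a_2 x^2, the coefficients solve the normal equations G · a = b where
  G_{ij} = <φ_i, φ_j> and b_i = <f, φ_i>, with φ_0 = 1, φ_1 = x, φ_2 = x^2.
G =
  [2, 0, 2/3]
  [0, 2/3, 0]
  [2/3, 0, 2/5],
b = (16/3, -14/15, 8/5).
Solving gives a_0 = 3, a_1 = -7/5, a_2 = -1, so
  g(x) = -x^2 - 7*x/5 + 3.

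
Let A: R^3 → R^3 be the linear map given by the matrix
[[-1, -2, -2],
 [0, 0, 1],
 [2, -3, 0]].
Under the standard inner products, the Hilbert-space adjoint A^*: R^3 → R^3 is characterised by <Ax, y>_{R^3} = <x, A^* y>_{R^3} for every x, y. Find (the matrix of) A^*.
A^* = A^T =
[[-1, 0, 2],
 [-2, 0, -3],
 [-2, 1, 0]]

For real matrices with standard dot products, the defining identity <Ax, y> = <x, A^* y> gives (Ax)^T y = x^T (A^*) y, i.e. x^T A^T y = x^T (A^*) y. Since this holds for all x, y, we must have A^* = A^T. Therefore
A^* =
[[-1, 0, 2],
 [-2, 0, -3],
 [-2, 1, 0]].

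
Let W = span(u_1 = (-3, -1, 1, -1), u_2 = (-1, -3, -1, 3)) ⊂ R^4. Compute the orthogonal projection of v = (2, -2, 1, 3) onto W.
proj_W(v) = (69/59, -81/59, -75/59, 153/59)

Set up U = [u_1 | ... | u_2] ∈ R^(4×2). The projector onto W = col(U) is P = U (U^T U)^(-1) U^T.
Compute U^T U =
  [12, 2]
  [2, 20],
and U^T v = (-6, 12).
Solve U^T U · c = U^T v for the coefficients: c = (-36/59, 39/59). The projection is proj_W(v) = U c.
Check: (v - proj_W(v)) · u_1 = 0  (should be 0).
Check: (v - proj_W(v)) · u_2 = 0  (should be 0).
Result: proj_W(v) = (69/59, -81/59, -75/59, 153/59).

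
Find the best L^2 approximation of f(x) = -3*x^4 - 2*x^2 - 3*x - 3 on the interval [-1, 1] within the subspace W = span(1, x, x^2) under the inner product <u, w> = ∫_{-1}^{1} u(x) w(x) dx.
g(x) = -32*x^2/7 - 3*x - 96/35

The best approximation g ∈ W is the orthogonal projection of f onto W. Writing g = a_0 + a_1 x + a_2 x^2, the coefficients solve the normal equations G · a = b where
  G_{ij} = <φ_i, φ_j> and b_i = <f, φ_i>, with φ_0 = 1, φ_1 = x, φ_2 = x^2.
G =
  [2, 0, 2/3]
  [0, 2/3, 0]
  [2/3, 0, 2/5],
b = (-128/15, -2, -128/35).
Solving gives a_0 = -96/35, a_1 = -3, a_2 = -32/7, so
  g(x) = -32*x^2/7 - 3*x - 96/35.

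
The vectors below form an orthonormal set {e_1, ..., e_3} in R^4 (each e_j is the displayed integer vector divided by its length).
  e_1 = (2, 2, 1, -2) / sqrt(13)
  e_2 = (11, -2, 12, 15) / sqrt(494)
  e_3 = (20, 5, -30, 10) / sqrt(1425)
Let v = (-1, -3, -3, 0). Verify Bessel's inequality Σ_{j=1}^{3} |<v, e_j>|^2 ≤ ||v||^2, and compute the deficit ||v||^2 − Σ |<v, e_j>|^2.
Σ |<v, e_j>|^2 = 89/6; ||v||^2 = 19; deficit = 25/6

Write each e_j = u_j / sqrt(<u_j, u_j>) where u_j is the displayed integer vector. Then <v, e_j> = <v, u_j> / sqrt(<u_j, u_j>), so |<v, e_j>|^2 = <v, u_j>^2 / <u_j, u_j>.
Coefficients: <v, e_1> = -11/sqrt(13), <v, e_2> = -41/sqrt(494), <v, e_3> = 55/sqrt(1425).
Square and sum: Σ |<v, e_j>|^2 = 89/6.
Compute ||v||^2 = v·v = 19.
Deficit = 19 − 89/6 = 25/6 ≥ 0, confirming Bessel's inequality. (The deficit equals ||v − Σ <v,e_j> e_j||^2, the squared distance from v to span{e_j}.)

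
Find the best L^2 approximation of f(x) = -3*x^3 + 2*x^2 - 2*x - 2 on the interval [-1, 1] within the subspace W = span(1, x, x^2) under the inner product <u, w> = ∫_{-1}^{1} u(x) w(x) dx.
g(x) = 2*x^2 - 19*x/5 - 2

The best approximation g ∈ W is the orthogonal projection of f onto W. Writing g = a_0 + a_1 x + a_2 x^2, the coefficients solve the normal equations G · a = b where
  G_{ij} = <φ_i, φ_j> and b_i = <f, φ_i>, with φ_0 = 1, φ_1 = x, φ_2 = x^2.
G =
  [2, 0, 2/3]
  [0, 2/3, 0]
  [2/3, 0, 2/5],
b = (-8/3, -38/15, -8/15).
Solving gives a_0 = -2, a_1 = -19/5, a_2 = 2, so
  g(x) = 2*x^2 - 19*x/5 - 2.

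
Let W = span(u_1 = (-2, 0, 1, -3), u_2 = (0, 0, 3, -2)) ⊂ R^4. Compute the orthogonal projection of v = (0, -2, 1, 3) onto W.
proj_W(v) = (154/101, 0, 13/101, 171/101)

Set up U = [u_1 | ... | u_2] ∈ R^(4×2). The projector onto W = col(U) is P = U (U^T U)^(-1) U^T.
Compute U^T U =
  [14, 9]
  [9, 13],
and U^T v = (-8, -3).
Solve U^T U · c = U^T v for the coefficients: c = (-77/101, 30/101). The projection is proj_W(v) = U c.
Check: (v - proj_W(v)) · u_1 = 0  (should be 0).
Check: (v - proj_W(v)) · u_2 = 0  (should be 0).
Result: proj_W(v) = (154/101, 0, 13/101, 171/101).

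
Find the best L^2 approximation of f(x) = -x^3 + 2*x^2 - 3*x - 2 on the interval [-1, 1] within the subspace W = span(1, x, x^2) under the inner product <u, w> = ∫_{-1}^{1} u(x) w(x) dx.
g(x) = 2*x^2 - 18*x/5 - 2

The best approximation g ∈ W is the orthogonal projection of f onto W. Writing g = a_0 + a_1 x + a_2 x^2, the coefficients solve the normal equations G · a = b where
  G_{ij} = <φ_i, φ_j> and b_i = <f, φ_i>, with φ_0 = 1, φ_1 = x, φ_2 = x^2.
G =
  [2, 0, 2/3]
  [0, 2/3, 0]
  [2/3, 0, 2/5],
b = (-8/3, -12/5, -8/15).
Solving gives a_0 = -2, a_1 = -18/5, a_2 = 2, so
  g(x) = 2*x^2 - 18*x/5 - 2.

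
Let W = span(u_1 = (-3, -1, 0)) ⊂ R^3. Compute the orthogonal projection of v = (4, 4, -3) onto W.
proj_W(v) = (24/5, 8/5, 0)

Set up U = [u_1 | ... | u_1] ∈ R^(3×1). The projector onto W = col(U) is P = U (U^T U)^(-1) U^T.
Compute U^T U =
  [10],
and U^T v = (-16).
Solve U^T U · c = U^T v for the coefficients: c = (-8/5). The projection is proj_W(v) = U c.
Check: (v - proj_W(v)) · u_1 = 0  (should be 0).
Result: proj_W(v) = (24/5, 8/5, 0).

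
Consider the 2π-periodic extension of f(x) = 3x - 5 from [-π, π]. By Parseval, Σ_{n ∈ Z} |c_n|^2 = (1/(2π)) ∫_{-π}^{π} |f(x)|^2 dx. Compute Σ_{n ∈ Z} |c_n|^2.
Σ |c_n|^2 = 3π^2 + 25

Expand and integrate term by term over [-π, π]:
  ∫ (3x)^2 dx = 9·(2π^3/3); ∫ 2·3·(-5)·x dx = 0 (odd integrand); ∫ (-5)^2 dx = 25·2π.
So (1/(2π)) ∫_{-π}^{π} (3x - 5)^2 dx = 9π^2/3 + 25 = 3π^2 + 25.
Parseval ⇒ Σ |c_n|^2 = 3π^2 + 25.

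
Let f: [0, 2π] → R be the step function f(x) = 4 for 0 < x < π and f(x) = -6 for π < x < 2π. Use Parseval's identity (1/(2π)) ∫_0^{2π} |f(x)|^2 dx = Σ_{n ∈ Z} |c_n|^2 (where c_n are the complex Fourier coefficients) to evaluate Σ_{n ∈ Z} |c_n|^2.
Σ |c_n|^2 = 26

Parseval equates the L^2 energy of f (normalised by 1/(2π)) with the ℓ^2 sum of its Fourier coefficients: (1/(2π)) ∫_0^{2π} |f|^2 = Σ |c_n|^2.
Compute the left side: (1/(2π)) [∫_0^π 4^2 dx + ∫_π^{2π} (-6)^2 dx] = (1/(2π)) · (16π + 36π) = (16 + 36)/2 = 26.
So Σ_{n ∈ Z} |c_n|^2 = 26.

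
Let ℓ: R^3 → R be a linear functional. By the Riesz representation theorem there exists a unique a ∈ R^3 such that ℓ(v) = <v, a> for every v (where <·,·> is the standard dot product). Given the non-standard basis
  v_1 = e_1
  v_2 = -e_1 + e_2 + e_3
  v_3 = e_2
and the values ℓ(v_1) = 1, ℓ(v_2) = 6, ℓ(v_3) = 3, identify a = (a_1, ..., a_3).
a = (1, 3, 4)

Write a = (a_1, ..., a_3) in the standard basis. For each basis vector v_i, ℓ(v_i) = <v_i, a> is a linear equation in the a_j's. Collect the n equations into a matrix system V a = ℓ, where row i of V is v_i (expressed in the standard basis). Since V is invertible (lower-triangular with 1s on the diagonal, up to permutation), solve by back-substitution:
  V =
[[1, 0, 0],
 [-1, 1, 1],
 [0, 1, 0]]
  V a = (1, 6, 3)
Solving gives a = (1, 3, 4).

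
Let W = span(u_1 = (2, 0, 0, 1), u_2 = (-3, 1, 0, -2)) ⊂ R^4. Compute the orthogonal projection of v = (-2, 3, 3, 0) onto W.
proj_W(v) = (-7/6, 13/6, 0, -5/3)

Set up U = [u_1 | ... | u_2] ∈ R^(4×2). The projector onto W = col(U) is P = U (U^T U)^(-1) U^T.
Compute U^T U =
  [5, -8]
  [-8, 14],
and U^T v = (-4, 9).
Solve U^T U · c = U^T v for the coefficients: c = (8/3, 13/6). The projection is proj_W(v) = U c.
Check: (v - proj_W(v)) · u_1 = 0  (should be 0).
Check: (v - proj_W(v)) · u_2 = 0  (should be 0).
Result: proj_W(v) = (-7/6, 13/6, 0, -5/3).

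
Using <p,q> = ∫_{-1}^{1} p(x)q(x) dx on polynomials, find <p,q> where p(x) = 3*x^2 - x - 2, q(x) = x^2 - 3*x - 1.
<p,q> = 58/15

Expand the product: p(x)·q(x) = 3*x^4 - 10*x^3 - 2*x^2 + 7*x + 2.
∫_{-1}^{1} of each monomial x^k gives [2/(k+1) if k even, 0 if k odd]. Integrating term-by-term (or equivalently evaluating the antiderivative F(x) = 3*x^5/5 - 5*x^4/2 - 2*x^3/3 + 7*x^2/2 + 2*x at the endpoints):
  F(1) − F(−1) = 44/15 − (-14/15) = 58/15.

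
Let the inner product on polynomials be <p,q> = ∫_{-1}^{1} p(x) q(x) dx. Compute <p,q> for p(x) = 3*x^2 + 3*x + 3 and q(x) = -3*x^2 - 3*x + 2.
<p,q> = 2/5

Expand the product: p(x)·q(x) = -9*x^4 - 18*x^3 - 12*x^2 - 3*x + 6.
∫_{-1}^{1} of each monomial x^k gives [2/(k+1) if k even, 0 if k odd]. Integrating term-by-term (or equivalently evaluating the antiderivative F(x) = -9*x^5/5 - 9*x^4/2 - 4*x^3 - 3*x^2/2 + 6*x at the endpoints):
  F(1) − F(−1) = -29/5 − (-31/5) = 2/5.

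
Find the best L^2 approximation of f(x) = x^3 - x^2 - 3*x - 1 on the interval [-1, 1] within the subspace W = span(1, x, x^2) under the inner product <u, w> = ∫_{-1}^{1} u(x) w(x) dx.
g(x) = -x^2 - 12*x/5 - 1

The best approximation g ∈ W is the orthogonal projection of f onto W. Writing g = a_0 + a_1 x + a_2 x^2, the coefficients solve the normal equations G · a = b where
  G_{ij} = <φ_i, φ_j> and b_i = <f, φ_i>, with φ_0 = 1, φ_1 = x, φ_2 = x^2.
G =
  [2, 0, 2/3]
  [0, 2/3, 0]
  [2/3, 0, 2/5],
b = (-8/3, -8/5, -16/15).
Solving gives a_0 = -1, a_1 = -12/5, a_2 = -1, so
  g(x) = -x^2 - 12*x/5 - 1.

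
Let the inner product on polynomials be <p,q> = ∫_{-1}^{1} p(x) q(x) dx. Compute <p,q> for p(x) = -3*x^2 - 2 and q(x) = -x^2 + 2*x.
<p,q> = 38/15

Expand the product: p(x)·q(x) = 3*x^4 - 6*x^3 + 2*x^2 - 4*x.
∫_{-1}^{1} of each monomial x^k gives [2/(k+1) if k even, 0 if k odd]. Integrating term-by-term (or equivalently evaluating the antiderivative F(x) = 3*x^5/5 - 3*x^4/2 + 2*x^3/3 - 2*x^2 at the endpoints):
  F(1) − F(−1) = -67/30 − (-143/30) = 38/15.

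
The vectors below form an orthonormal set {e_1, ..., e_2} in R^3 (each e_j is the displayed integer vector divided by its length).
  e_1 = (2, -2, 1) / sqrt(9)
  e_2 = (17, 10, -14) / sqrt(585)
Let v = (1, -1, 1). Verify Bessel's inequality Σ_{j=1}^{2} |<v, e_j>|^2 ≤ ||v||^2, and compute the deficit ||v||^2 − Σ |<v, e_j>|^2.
Σ |<v, e_j>|^2 = 186/65; ||v||^2 = 3; deficit = 9/65

Write each e_j = u_j / sqrt(<u_j, u_j>) where u_j is the displayed integer vector. Then <v, e_j> = <v, u_j> / sqrt(<u_j, u_j>), so |<v, e_j>|^2 = <v, u_j>^2 / <u_j, u_j>.
Coefficients: <v, e_1> = 5/sqrt(9), <v, e_2> = -7/sqrt(585).
Square and sum: Σ |<v, e_j>|^2 = 186/65.
Compute ||v||^2 = v·v = 3.
Deficit = 3 − 186/65 = 9/65 ≥ 0, confirming Bessel's inequality. (The deficit equals ||v − Σ <v,e_j> e_j||^2, the squared distance from v to span{e_j}.)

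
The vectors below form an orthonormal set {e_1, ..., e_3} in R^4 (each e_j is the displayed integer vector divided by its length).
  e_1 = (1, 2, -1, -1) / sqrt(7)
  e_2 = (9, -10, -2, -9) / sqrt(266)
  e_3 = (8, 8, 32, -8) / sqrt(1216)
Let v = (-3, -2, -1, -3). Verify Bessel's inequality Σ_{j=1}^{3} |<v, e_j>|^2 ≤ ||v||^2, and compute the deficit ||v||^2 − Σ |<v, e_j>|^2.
Σ |<v, e_j>|^2 = 5; ||v||^2 = 23; deficit = 18

Write each e_j = u_j / sqrt(<u_j, u_j>) where u_j is the displayed integer vector. Then <v, e_j> = <v, u_j> / sqrt(<u_j, u_j>), so |<v, e_j>|^2 = <v, u_j>^2 / <u_j, u_j>.
Coefficients: <v, e_1> = -3/sqrt(7), <v, e_2> = 22/sqrt(266), <v, e_3> = -48/sqrt(1216).
Square and sum: Σ |<v, e_j>|^2 = 5.
Compute ||v||^2 = v·v = 23.
Deficit = 23 − 5 = 18 ≥ 0, confirming Bessel's inequality. (The deficit equals ||v − Σ <v,e_j> e_j||^2, the squared distance from v to span{e_j}.)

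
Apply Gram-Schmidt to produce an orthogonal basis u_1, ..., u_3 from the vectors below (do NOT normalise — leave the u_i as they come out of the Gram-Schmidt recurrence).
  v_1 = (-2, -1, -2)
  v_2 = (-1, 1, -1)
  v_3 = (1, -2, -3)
Orthogonal basis:
  u_1 = (-2, -1, -2)
  u_2 = (-1/3, 4/3, -1/3)
  u_3 = (2, 0, -2)

Apply the Gram-Schmidt recurrence
  u_1 = v_1
  u_i = v_i − Σ_{j<i} ((v_i · u_j) / (u_j · u_j)) · u_j.

Step by step this gives:
  u_1 = (-2, -1, -2)
  u_2 = (-1/3, 4/3, -1/3)
  u_3 = (2, 0, -2)

Orthogonality check:
  u_2 · u_1 = 0 (should be 0)
  u_3 · u_1 = 0 (should be 0)
  u_3 · u_2 = 0 (should be 0)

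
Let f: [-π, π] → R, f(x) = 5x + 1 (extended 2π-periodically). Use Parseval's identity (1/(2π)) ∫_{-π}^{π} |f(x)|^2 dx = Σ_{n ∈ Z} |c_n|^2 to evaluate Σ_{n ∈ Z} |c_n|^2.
Σ |c_n|^2 = 25π^2/3 + 1

Expand and integrate term by term over [-π, π]:
  ∫ (5x)^2 dx = 25·(2π^3/3); ∫ 2·5·(1)·x dx = 0 (odd integrand); ∫ 1^2 dx = 1·2π.
So (1/(2π)) ∫_{-π}^{π} (5x + 1)^2 dx = 25π^2/3 + 1 = 25π^2/3 + 1.
Parseval ⇒ Σ |c_n|^2 = 25π^2/3 + 1.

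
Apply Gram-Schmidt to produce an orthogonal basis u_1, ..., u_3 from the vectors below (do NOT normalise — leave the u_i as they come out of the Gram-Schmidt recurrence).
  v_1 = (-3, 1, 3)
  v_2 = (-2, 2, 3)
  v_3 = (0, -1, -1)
Orthogonal basis:
  u_1 = (-3, 1, 3)
  u_2 = (13/19, 21/19, 6/19)
  u_3 = (-3/34, 3/34, -2/17)

Apply the Gram-Schmidt recurrence
  u_1 = v_1
  u_i = v_i − Σ_{j<i} ((v_i · u_j) / (u_j · u_j)) · u_j.

Step by step this gives:
  u_1 = (-3, 1, 3)
  u_2 = (13/19, 21/19, 6/19)
  u_3 = (-3/34, 3/34, -2/17)

Orthogonality check:
  u_2 · u_1 = 0 (should be 0)
  u_3 · u_1 = 0 (should be 0)
  u_3 · u_2 = 0 (should be 0)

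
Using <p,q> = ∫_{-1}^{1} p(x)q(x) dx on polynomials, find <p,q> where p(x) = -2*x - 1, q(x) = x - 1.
<p,q> = 2/3

Expand the product: p(x)·q(x) = -2*x^2 + x + 1.
∫_{-1}^{1} of each monomial x^k gives [2/(k+1) if k even, 0 if k odd]. Integrating term-by-term (or equivalently evaluating the antiderivative F(x) = -2*x^3/3 + x^2/2 + x at the endpoints):
  F(1) − F(−1) = 5/6 − (1/6) = 2/3.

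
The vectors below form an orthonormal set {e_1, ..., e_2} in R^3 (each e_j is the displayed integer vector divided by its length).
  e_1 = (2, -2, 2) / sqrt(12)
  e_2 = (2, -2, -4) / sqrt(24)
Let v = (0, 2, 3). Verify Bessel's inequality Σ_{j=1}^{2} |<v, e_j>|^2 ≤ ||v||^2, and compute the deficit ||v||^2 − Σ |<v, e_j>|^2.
Σ |<v, e_j>|^2 = 11; ||v||^2 = 13; deficit = 2

Write each e_j = u_j / sqrt(<u_j, u_j>) where u_j is the displayed integer vector. Then <v, e_j> = <v, u_j> / sqrt(<u_j, u_j>), so |<v, e_j>|^2 = <v, u_j>^2 / <u_j, u_j>.
Coefficients: <v, e_1> = 2/sqrt(12), <v, e_2> = -16/sqrt(24).
Square and sum: Σ |<v, e_j>|^2 = 11.
Compute ||v||^2 = v·v = 13.
Deficit = 13 − 11 = 2 ≥ 0, confirming Bessel's inequality. (The deficit equals ||v − Σ <v,e_j> e_j||^2, the squared distance from v to span{e_j}.)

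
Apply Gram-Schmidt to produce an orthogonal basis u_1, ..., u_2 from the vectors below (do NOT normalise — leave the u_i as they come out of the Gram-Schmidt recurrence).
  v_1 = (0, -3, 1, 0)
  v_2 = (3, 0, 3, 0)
Orthogonal basis:
  u_1 = (0, -3, 1, 0)
  u_2 = (3, 9/10, 27/10, 0)

Apply the Gram-Schmidt recurrence
  u_1 = v_1
  u_i = v_i − Σ_{j<i} ((v_i · u_j) / (u_j · u_j)) · u_j.

Step by step this gives:
  u_1 = (0, -3, 1, 0)
  u_2 = (3, 9/10, 27/10, 0)

Orthogonality check:
  u_2 · u_1 = 0 (should be 0)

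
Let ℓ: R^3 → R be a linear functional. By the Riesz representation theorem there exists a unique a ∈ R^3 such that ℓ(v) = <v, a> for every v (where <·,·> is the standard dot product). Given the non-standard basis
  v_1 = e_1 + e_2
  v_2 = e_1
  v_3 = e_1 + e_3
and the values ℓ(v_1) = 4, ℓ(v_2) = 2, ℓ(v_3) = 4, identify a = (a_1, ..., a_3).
a = (2, 2, 2)

Write a = (a_1, ..., a_3) in the standard basis. For each basis vector v_i, ℓ(v_i) = <v_i, a> is a linear equation in the a_j's. Collect the n equations into a matrix system V a = ℓ, where row i of V is v_i (expressed in the standard basis). Since V is invertible (lower-triangular with 1s on the diagonal, up to permutation), solve by back-substitution:
  V =
[[1, 1, 0],
 [1, 0, 0],
 [1, 0, 1]]
  V a = (4, 2, 4)
Solving gives a = (2, 2, 2).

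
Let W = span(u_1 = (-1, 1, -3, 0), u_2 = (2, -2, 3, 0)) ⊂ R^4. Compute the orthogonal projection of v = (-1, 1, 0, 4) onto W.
proj_W(v) = (-1, 1, 0, 0)

Set up U = [u_1 | ... | u_2] ∈ R^(4×2). The projector onto W = col(U) is P = U (U^T U)^(-1) U^T.
Compute U^T U =
  [11, -13]
  [-13, 17],
and U^T v = (2, -4).
Solve U^T U · c = U^T v for the coefficients: c = (-1, -1). The projection is proj_W(v) = U c.
Check: (v - proj_W(v)) · u_1 = 0  (should be 0).
Check: (v - proj_W(v)) · u_2 = 0  (should be 0).
Result: proj_W(v) = (-1, 1, 0, 0).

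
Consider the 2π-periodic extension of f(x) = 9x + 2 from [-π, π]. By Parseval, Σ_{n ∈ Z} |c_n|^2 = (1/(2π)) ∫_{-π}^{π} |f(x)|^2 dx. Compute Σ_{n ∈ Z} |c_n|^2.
Σ |c_n|^2 = 27π^2 + 4

Expand and integrate term by term over [-π, π]:
  ∫ (9x)^2 dx = 81·(2π^3/3); ∫ 2·9·(2)·x dx = 0 (odd integrand); ∫ 2^2 dx = 4·2π.
So (1/(2π)) ∫_{-π}^{π} (9x + 2)^2 dx = 81π^2/3 + 4 = 27π^2 + 4.
Parseval ⇒ Σ |c_n|^2 = 27π^2 + 4.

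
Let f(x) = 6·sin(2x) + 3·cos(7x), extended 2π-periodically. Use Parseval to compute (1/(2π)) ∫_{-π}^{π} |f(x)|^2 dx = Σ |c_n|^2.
Σ |c_n|^2 = 45/2

Expand |f|^2 and use orthogonality of {sin(nx), cos(mx)} on [-π, π]:
  ∫_{-π}^{π} sin(nx)^2 dx = π, ∫ cos(mx)^2 dx = π, and cross terms integrate to 0.
So ∫_{-π}^{π} f(x)^2 dx = 6^2 · π + 3^2 · π = (36 + 9)π.
Divide by 2π: (36 + 9)/2 = 45/2.
By Parseval, this equals Σ |c_n|^2.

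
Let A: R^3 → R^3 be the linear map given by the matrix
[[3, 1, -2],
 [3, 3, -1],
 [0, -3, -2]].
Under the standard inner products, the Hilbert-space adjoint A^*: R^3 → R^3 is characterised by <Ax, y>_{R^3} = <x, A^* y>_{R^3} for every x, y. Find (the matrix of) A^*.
A^* = A^T =
[[3, 3, 0],
 [1, 3, -3],
 [-2, -1, -2]]

For real matrices with standard dot products, the defining identity <Ax, y> = <x, A^* y> gives (Ax)^T y = x^T (A^*) y, i.e. x^T A^T y = x^T (A^*) y. Since this holds for all x, y, we must have A^* = A^T. Therefore
A^* =
[[3, 3, 0],
 [1, 3, -3],
 [-2, -1, -2]].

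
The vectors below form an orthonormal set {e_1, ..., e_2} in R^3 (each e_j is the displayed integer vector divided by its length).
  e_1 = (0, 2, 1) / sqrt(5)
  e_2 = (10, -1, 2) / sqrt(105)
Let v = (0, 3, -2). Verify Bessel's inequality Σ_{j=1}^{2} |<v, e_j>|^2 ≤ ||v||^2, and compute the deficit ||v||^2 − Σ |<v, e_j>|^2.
Σ |<v, e_j>|^2 = 11/3; ||v||^2 = 13; deficit = 28/3

Write each e_j = u_j / sqrt(<u_j, u_j>) where u_j is the displayed integer vector. Then <v, e_j> = <v, u_j> / sqrt(<u_j, u_j>), so |<v, e_j>|^2 = <v, u_j>^2 / <u_j, u_j>.
Coefficients: <v, e_1> = 4/sqrt(5), <v, e_2> = -7/sqrt(105).
Square and sum: Σ |<v, e_j>|^2 = 11/3.
Compute ||v||^2 = v·v = 13.
Deficit = 13 − 11/3 = 28/3 ≥ 0, confirming Bessel's inequality. (The deficit equals ||v − Σ <v,e_j> e_j||^2, the squared distance from v to span{e_j}.)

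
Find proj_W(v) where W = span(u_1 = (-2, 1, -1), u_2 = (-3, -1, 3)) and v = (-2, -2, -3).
proj_W(v) = (-73/55, 113/110, -29/22)

Set up U = [u_1 | ... | u_2] ∈ R^(3×2). The projector onto W = col(U) is P = U (U^T U)^(-1) U^T.
Compute U^T U =
  [6, 2]
  [2, 19],
and U^T v = (5, -1).
Solve U^T U · c = U^T v for the coefficients: c = (97/110, -8/55). The projection is proj_W(v) = U c.
Check: (v - proj_W(v)) · u_1 = 0  (should be 0).
Check: (v - proj_W(v)) · u_2 = 0  (should be 0).
Result: proj_W(v) = (-73/55, 113/110, -29/22).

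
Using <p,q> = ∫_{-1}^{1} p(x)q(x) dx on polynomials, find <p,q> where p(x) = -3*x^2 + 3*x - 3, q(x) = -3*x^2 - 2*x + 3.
<p,q> = -92/5

Expand the product: p(x)·q(x) = 9*x^4 - 3*x^3 - 6*x^2 + 15*x - 9.
∫_{-1}^{1} of each monomial x^k gives [2/(k+1) if k even, 0 if k odd]. Integrating term-by-term (or equivalently evaluating the antiderivative F(x) = 9*x^5/5 - 3*x^4/4 - 2*x^3 + 15*x^2/2 - 9*x at the endpoints):
  F(1) − F(−1) = -49/20 − (319/20) = -92/5.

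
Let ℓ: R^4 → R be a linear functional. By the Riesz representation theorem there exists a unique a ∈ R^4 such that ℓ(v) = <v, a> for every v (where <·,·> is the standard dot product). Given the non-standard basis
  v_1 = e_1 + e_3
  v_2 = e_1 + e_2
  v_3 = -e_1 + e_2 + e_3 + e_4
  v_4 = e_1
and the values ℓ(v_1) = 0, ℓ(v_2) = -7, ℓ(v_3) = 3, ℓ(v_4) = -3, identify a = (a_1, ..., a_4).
a = (-3, -4, 3, 1)

Write a = (a_1, ..., a_4) in the standard basis. For each basis vector v_i, ℓ(v_i) = <v_i, a> is a linear equation in the a_j's. Collect the n equations into a matrix system V a = ℓ, where row i of V is v_i (expressed in the standard basis). Since V is invertible (lower-triangular with 1s on the diagonal, up to permutation), solve by back-substitution:
  V =
[[1, 0, 1, 0],
 [1, 1, 0, 0],
 [-1, 1, 1, 1],
 [1, 0, 0, 0]]
  V a = (0, -7, 3, -3)
Solving gives a = (-3, -4, 3, 1).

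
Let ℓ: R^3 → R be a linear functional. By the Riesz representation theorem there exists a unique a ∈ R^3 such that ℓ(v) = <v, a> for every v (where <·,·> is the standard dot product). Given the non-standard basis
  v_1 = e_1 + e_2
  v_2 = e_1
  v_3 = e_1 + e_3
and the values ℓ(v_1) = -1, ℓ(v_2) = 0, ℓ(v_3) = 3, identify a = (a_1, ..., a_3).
a = (0, -1, 3)

Write a = (a_1, ..., a_3) in the standard basis. For each basis vector v_i, ℓ(v_i) = <v_i, a> is a linear equation in the a_j's. Collect the n equations into a matrix system V a = ℓ, where row i of V is v_i (expressed in the standard basis). Since V is invertible (lower-triangular with 1s on the diagonal, up to permutation), solve by back-substitution:
  V =
[[1, 1, 0],
 [1, 0, 0],
 [1, 0, 1]]
  V a = (-1, 0, 3)
Solving gives a = (0, -1, 3).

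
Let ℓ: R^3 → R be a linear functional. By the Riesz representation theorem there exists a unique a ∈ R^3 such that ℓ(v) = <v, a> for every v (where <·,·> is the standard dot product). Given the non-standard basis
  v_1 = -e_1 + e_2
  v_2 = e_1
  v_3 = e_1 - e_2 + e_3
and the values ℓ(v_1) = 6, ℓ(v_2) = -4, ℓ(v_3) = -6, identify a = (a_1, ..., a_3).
a = (-4, 2, 0)

Write a = (a_1, ..., a_3) in the standard basis. For each basis vector v_i, ℓ(v_i) = <v_i, a> is a linear equation in the a_j's. Collect the n equations into a matrix system V a = ℓ, where row i of V is v_i (expressed in the standard basis). Since V is invertible (lower-triangular with 1s on the diagonal, up to permutation), solve by back-substitution:
  V =
[[-1, 1, 0],
 [1, 0, 0],
 [1, -1, 1]]
  V a = (6, -4, -6)
Solving gives a = (-4, 2, 0).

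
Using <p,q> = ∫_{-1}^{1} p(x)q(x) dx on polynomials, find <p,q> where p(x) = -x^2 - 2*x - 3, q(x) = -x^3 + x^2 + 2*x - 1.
<p,q> = 12/5

Expand the product: p(x)·q(x) = x^5 + x^4 - x^3 - 6*x^2 - 4*x + 3.
∫_{-1}^{1} of each monomial x^k gives [2/(k+1) if k even, 0 if k odd]. Integrating term-by-term (or equivalently evaluating the antiderivative F(x) = x^6/6 + x^5/5 - x^4/4 - 2*x^3 - 2*x^2 + 3*x at the endpoints):
  F(1) − F(−1) = -53/60 − (-197/60) = 12/5.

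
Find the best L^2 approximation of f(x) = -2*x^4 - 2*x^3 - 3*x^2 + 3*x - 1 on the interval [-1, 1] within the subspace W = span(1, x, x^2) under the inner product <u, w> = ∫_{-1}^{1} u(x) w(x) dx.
g(x) = -33*x^2/7 + 9*x/5 - 29/35

The best approximation g ∈ W is the orthogonal projection of f onto W. Writing g = a_0 + a_1 x + a_2 x^2, the coefficients solve the normal equations G · a = b where
  G_{ij} = <φ_i, φ_j> and b_i = <f, φ_i>, with φ_0 = 1, φ_1 = x, φ_2 = x^2.
G =
  [2, 0, 2/3]
  [0, 2/3, 0]
  [2/3, 0, 2/5],
b = (-24/5, 6/5, -256/105).
Solving gives a_0 = -29/35, a_1 = 9/5, a_2 = -33/7, so
  g(x) = -33*x^2/7 + 9*x/5 - 29/35.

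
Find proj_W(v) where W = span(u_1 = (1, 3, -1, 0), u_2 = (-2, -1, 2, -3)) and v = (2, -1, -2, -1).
proj_W(v) = (64/149, 7/149, -64/149, 111/149)

Set up U = [u_1 | ... | u_2] ∈ R^(4×2). The projector onto W = col(U) is P = U (U^T U)^(-1) U^T.
Compute U^T U =
  [11, -7]
  [-7, 18],
and U^T v = (1, -4).
Solve U^T U · c = U^T v for the coefficients: c = (-10/149, -37/149). The projection is proj_W(v) = U c.
Check: (v - proj_W(v)) · u_1 = 0  (should be 0).
Check: (v - proj_W(v)) · u_2 = 0  (should be 0).
Result: proj_W(v) = (64/149, 7/149, -64/149, 111/149).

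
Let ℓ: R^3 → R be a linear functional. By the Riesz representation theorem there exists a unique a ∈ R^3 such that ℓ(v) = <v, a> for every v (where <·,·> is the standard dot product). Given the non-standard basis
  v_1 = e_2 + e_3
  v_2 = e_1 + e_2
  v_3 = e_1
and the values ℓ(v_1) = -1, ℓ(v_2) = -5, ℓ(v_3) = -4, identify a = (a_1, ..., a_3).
a = (-4, -1, 0)

Write a = (a_1, ..., a_3) in the standard basis. For each basis vector v_i, ℓ(v_i) = <v_i, a> is a linear equation in the a_j's. Collect the n equations into a matrix system V a = ℓ, where row i of V is v_i (expressed in the standard basis). Since V is invertible (lower-triangular with 1s on the diagonal, up to permutation), solve by back-substitution:
  V =
[[0, 1, 1],
 [1, 1, 0],
 [1, 0, 0]]
  V a = (-1, -5, -4)
Solving gives a = (-4, -1, 0).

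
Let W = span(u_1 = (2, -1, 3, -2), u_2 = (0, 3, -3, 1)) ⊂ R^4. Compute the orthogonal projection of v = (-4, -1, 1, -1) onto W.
proj_W(v) = (-136/73, -163/73, 27/73, 59/73)

Set up U = [u_1 | ... | u_2] ∈ R^(4×2). The projector onto W = col(U) is P = U (U^T U)^(-1) U^T.
Compute U^T U =
  [18, -14]
  [-14, 19],
and U^T v = (-2, -7).
Solve U^T U · c = U^T v for the coefficients: c = (-68/73, -77/73). The projection is proj_W(v) = U c.
Check: (v - proj_W(v)) · u_1 = 0  (should be 0).
Check: (v - proj_W(v)) · u_2 = 0  (should be 0).
Result: proj_W(v) = (-136/73, -163/73, 27/73, 59/73).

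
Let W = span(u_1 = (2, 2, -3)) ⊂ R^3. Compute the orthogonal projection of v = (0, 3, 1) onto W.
proj_W(v) = (6/17, 6/17, -9/17)

Set up U = [u_1 | ... | u_1] ∈ R^(3×1). The projector onto W = col(U) is P = U (U^T U)^(-1) U^T.
Compute U^T U =
  [17],
and U^T v = (3).
Solve U^T U · c = U^T v for the coefficients: c = (3/17). The projection is proj_W(v) = U c.
Check: (v - proj_W(v)) · u_1 = 0  (should be 0).
Result: proj_W(v) = (6/17, 6/17, -9/17).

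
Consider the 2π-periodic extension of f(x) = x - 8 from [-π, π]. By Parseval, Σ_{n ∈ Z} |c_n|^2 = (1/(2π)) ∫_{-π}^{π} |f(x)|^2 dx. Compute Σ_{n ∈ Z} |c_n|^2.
Σ |c_n|^2 = π^2/3 + 64

Expand and integrate term by term over [-π, π]:
  ∫ (x)^2 dx = 1·(2π^3/3); ∫ 2·1·(-8)·x dx = 0 (odd integrand); ∫ (-8)^2 dx = 64·2π.
So (1/(2π)) ∫_{-π}^{π} (x - 8)^2 dx = 1π^2/3 + 64 = π^2/3 + 64.
Parseval ⇒ Σ |c_n|^2 = π^2/3 + 64.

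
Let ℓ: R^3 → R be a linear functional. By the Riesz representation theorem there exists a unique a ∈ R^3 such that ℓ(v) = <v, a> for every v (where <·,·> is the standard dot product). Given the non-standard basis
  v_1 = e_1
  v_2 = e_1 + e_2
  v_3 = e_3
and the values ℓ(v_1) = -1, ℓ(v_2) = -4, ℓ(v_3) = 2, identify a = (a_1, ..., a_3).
a = (-1, -3, 2)

Write a = (a_1, ..., a_3) in the standard basis. For each basis vector v_i, ℓ(v_i) = <v_i, a> is a linear equation in the a_j's. Collect the n equations into a matrix system V a = ℓ, where row i of V is v_i (expressed in the standard basis). Since V is invertible (lower-triangular with 1s on the diagonal, up to permutation), solve by back-substitution:
  V =
[[1, 0, 0],
 [1, 1, 0],
 [0, 0, 1]]
  V a = (-1, -4, 2)
Solving gives a = (-1, -3, 2).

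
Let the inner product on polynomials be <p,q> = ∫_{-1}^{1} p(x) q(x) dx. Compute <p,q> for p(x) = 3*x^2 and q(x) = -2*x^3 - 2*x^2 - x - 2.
<p,q> = -32/5

Expand the product: p(x)·q(x) = -6*x^5 - 6*x^4 - 3*x^3 - 6*x^2.
∫_{-1}^{1} of each monomial x^k gives [2/(k+1) if k even, 0 if k odd]. Integrating term-by-term (or equivalently evaluating the antiderivative F(x) = -x^6 - 6*x^5/5 - 3*x^4/4 - 2*x^3 at the endpoints):
  F(1) − F(−1) = -99/20 − (29/20) = -32/5.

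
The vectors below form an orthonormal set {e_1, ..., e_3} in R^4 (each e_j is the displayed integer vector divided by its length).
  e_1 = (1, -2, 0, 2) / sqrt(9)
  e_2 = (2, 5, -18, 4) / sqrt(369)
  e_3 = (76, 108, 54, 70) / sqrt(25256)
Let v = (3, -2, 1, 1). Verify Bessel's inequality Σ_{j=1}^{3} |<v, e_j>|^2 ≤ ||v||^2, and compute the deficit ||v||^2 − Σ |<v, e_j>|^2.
Σ |<v, e_j>|^2 = 817/77; ||v||^2 = 15; deficit = 338/77

Write each e_j = u_j / sqrt(<u_j, u_j>) where u_j is the displayed integer vector. Then <v, e_j> = <v, u_j> / sqrt(<u_j, u_j>), so |<v, e_j>|^2 = <v, u_j>^2 / <u_j, u_j>.
Coefficients: <v, e_1> = 9/sqrt(9), <v, e_2> = -18/sqrt(369), <v, e_3> = 136/sqrt(25256).
Square and sum: Σ |<v, e_j>|^2 = 817/77.
Compute ||v||^2 = v·v = 15.
Deficit = 15 − 817/77 = 338/77 ≥ 0, confirming Bessel's inequality. (The deficit equals ||v − Σ <v,e_j> e_j||^2, the squared distance from v to span{e_j}.)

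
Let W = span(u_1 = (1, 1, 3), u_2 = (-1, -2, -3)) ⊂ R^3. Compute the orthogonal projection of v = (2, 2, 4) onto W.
proj_W(v) = (7/5, 2, 21/5)

Set up U = [u_1 | ... | u_2] ∈ R^(3×2). The projector onto W = col(U) is P = U (U^T U)^(-1) U^T.
Compute U^T U =
  [11, -12]
  [-12, 14],
and U^T v = (16, -18).
Solve U^T U · c = U^T v for the coefficients: c = (4/5, -3/5). The projection is proj_W(v) = U c.
Check: (v - proj_W(v)) · u_1 = 0  (should be 0).
Check: (v - proj_W(v)) · u_2 = 0  (should be 0).
Result: proj_W(v) = (7/5, 2, 21/5).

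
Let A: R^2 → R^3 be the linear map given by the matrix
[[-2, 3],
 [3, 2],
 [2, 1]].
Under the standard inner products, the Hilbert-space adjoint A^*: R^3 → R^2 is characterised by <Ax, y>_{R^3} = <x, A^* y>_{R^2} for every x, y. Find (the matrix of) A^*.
A^* = A^T =
[[-2, 3, 2],
 [3, 2, 1]]

For real matrices with standard dot products, the defining identity <Ax, y> = <x, A^* y> gives (Ax)^T y = x^T (A^*) y, i.e. x^T A^T y = x^T (A^*) y. Since this holds for all x, y, we must have A^* = A^T. Therefore
A^* =
[[-2, 3, 2],
 [3, 2, 1]].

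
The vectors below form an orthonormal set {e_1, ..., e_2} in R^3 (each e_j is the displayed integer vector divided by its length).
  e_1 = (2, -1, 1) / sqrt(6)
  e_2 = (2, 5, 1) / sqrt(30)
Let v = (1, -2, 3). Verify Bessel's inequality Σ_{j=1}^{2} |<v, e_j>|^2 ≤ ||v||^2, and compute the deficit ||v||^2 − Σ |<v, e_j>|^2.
Σ |<v, e_j>|^2 = 9; ||v||^2 = 14; deficit = 5

Write each e_j = u_j / sqrt(<u_j, u_j>) where u_j is the displayed integer vector. Then <v, e_j> = <v, u_j> / sqrt(<u_j, u_j>), so |<v, e_j>|^2 = <v, u_j>^2 / <u_j, u_j>.
Coefficients: <v, e_1> = 7/sqrt(6), <v, e_2> = -5/sqrt(30).
Square and sum: Σ |<v, e_j>|^2 = 9.
Compute ||v||^2 = v·v = 14.
Deficit = 14 − 9 = 5 ≥ 0, confirming Bessel's inequality. (The deficit equals ||v − Σ <v,e_j> e_j||^2, the squared distance from v to span{e_j}.)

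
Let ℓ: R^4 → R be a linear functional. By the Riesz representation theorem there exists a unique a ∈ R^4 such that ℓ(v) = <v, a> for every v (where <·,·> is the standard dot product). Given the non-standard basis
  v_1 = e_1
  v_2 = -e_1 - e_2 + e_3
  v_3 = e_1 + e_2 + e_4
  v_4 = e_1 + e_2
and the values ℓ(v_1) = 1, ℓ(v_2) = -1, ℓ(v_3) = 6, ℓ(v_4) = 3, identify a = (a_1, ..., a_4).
a = (1, 2, 2, 3)

Write a = (a_1, ..., a_4) in the standard basis. For each basis vector v_i, ℓ(v_i) = <v_i, a> is a linear equation in the a_j's. Collect the n equations into a matrix system V a = ℓ, where row i of V is v_i (expressed in the standard basis). Since V is invertible (lower-triangular with 1s on the diagonal, up to permutation), solve by back-substitution:
  V =
[[1, 0, 0, 0],
 [-1, -1, 1, 0],
 [1, 1, 0, 1],
 [1, 1, 0, 0]]
  V a = (1, -1, 6, 3)
Solving gives a = (1, 2, 2, 3).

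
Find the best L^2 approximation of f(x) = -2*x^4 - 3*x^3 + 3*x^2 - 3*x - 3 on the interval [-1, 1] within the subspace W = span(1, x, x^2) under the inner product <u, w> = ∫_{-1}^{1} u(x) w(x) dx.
g(x) = 9*x^2/7 - 24*x/5 - 99/35

The best approximation g ∈ W is the orthogonal projection of f onto W. Writing g = a_0 + a_1 x + a_2 x^2, the coefficients solve the normal equations G · a = b where
  G_{ij} = <φ_i, φ_j> and b_i = <f, φ_i>, with φ_0 = 1, φ_1 = x, φ_2 = x^2.
G =
  [2, 0, 2/3]
  [0, 2/3, 0]
  [2/3, 0, 2/5],
b = (-24/5, -16/5, -48/35).
Solving gives a_0 = -99/35, a_1 = -24/5, a_2 = 9/7, so
  g(x) = 9*x^2/7 - 24*x/5 - 99/35.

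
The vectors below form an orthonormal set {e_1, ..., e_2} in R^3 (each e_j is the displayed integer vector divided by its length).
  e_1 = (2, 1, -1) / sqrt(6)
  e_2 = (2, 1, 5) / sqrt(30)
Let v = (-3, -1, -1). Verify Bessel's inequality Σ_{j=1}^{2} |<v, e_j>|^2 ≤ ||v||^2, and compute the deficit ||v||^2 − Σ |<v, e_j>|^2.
Σ |<v, e_j>|^2 = 54/5; ||v||^2 = 11; deficit = 1/5

Write each e_j = u_j / sqrt(<u_j, u_j>) where u_j is the displayed integer vector. Then <v, e_j> = <v, u_j> / sqrt(<u_j, u_j>), so |<v, e_j>|^2 = <v, u_j>^2 / <u_j, u_j>.
Coefficients: <v, e_1> = -6/sqrt(6), <v, e_2> = -12/sqrt(30).
Square and sum: Σ |<v, e_j>|^2 = 54/5.
Compute ||v||^2 = v·v = 11.
Deficit = 11 − 54/5 = 1/5 ≥ 0, confirming Bessel's inequality. (The deficit equals ||v − Σ <v,e_j> e_j||^2, the squared distance from v to span{e_j}.)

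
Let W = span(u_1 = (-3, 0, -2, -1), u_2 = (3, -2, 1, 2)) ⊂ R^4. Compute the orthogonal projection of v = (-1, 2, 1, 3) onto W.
proj_W(v) = (30/83, 52/83, 46/83, -16/83)

Set up U = [u_1 | ... | u_2] ∈ R^(4×2). The projector onto W = col(U) is P = U (U^T U)^(-1) U^T.
Compute U^T U =
  [14, -13]
  [-13, 18],
and U^T v = (-2, 0).
Solve U^T U · c = U^T v for the coefficients: c = (-36/83, -26/83). The projection is proj_W(v) = U c.
Check: (v - proj_W(v)) · u_1 = 0  (should be 0).
Check: (v - proj_W(v)) · u_2 = 0  (should be 0).
Result: proj_W(v) = (30/83, 52/83, 46/83, -16/83).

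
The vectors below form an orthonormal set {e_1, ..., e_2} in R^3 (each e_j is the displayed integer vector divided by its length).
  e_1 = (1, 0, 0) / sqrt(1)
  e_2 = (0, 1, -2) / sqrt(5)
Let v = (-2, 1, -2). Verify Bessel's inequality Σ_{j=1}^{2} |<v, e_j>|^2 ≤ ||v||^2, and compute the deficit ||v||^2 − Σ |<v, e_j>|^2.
Σ |<v, e_j>|^2 = 9; ||v||^2 = 9; deficit = 0

Write each e_j = u_j / sqrt(<u_j, u_j>) where u_j is the displayed integer vector. Then <v, e_j> = <v, u_j> / sqrt(<u_j, u_j>), so |<v, e_j>|^2 = <v, u_j>^2 / <u_j, u_j>.
Coefficients: <v, e_1> = -2/sqrt(1), <v, e_2> = 5/sqrt(5).
Square and sum: Σ |<v, e_j>|^2 = 9.
Compute ||v||^2 = v·v = 9.
Deficit = 9 − 9 = 0 ≥ 0, confirming Bessel's inequality. (The deficit equals ||v − Σ <v,e_j> e_j||^2, the squared distance from v to span{e_j}.)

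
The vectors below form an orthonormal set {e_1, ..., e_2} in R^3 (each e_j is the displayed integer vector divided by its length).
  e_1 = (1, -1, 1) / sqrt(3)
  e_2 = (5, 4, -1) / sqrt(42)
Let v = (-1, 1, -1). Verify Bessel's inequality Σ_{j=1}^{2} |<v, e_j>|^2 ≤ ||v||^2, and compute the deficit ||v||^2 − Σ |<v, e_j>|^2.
Σ |<v, e_j>|^2 = 3; ||v||^2 = 3; deficit = 0

Write each e_j = u_j / sqrt(<u_j, u_j>) where u_j is the displayed integer vector. Then <v, e_j> = <v, u_j> / sqrt(<u_j, u_j>), so |<v, e_j>|^2 = <v, u_j>^2 / <u_j, u_j>.
Coefficients: <v, e_1> = -3/sqrt(3), <v, e_2> = 0/sqrt(42).
Square and sum: Σ |<v, e_j>|^2 = 3.
Compute ||v||^2 = v·v = 3.
Deficit = 3 − 3 = 0 ≥ 0, confirming Bessel's inequality. (The deficit equals ||v − Σ <v,e_j> e_j||^2, the squared distance from v to span{e_j}.)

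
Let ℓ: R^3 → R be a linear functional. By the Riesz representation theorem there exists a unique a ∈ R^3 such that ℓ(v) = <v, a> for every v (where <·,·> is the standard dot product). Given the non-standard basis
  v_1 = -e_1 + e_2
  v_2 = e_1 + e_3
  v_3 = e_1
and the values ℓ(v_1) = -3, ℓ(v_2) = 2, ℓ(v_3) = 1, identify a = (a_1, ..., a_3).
a = (1, -2, 1)

Write a = (a_1, ..., a_3) in the standard basis. For each basis vector v_i, ℓ(v_i) = <v_i, a> is a linear equation in the a_j's. Collect the n equations into a matrix system V a = ℓ, where row i of V is v_i (expressed in the standard basis). Since V is invertible (lower-triangular with 1s on the diagonal, up to permutation), solve by back-substitution:
  V =
[[-1, 1, 0],
 [1, 0, 1],
 [1, 0, 0]]
  V a = (-3, 2, 1)
Solving gives a = (1, -2, 1).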